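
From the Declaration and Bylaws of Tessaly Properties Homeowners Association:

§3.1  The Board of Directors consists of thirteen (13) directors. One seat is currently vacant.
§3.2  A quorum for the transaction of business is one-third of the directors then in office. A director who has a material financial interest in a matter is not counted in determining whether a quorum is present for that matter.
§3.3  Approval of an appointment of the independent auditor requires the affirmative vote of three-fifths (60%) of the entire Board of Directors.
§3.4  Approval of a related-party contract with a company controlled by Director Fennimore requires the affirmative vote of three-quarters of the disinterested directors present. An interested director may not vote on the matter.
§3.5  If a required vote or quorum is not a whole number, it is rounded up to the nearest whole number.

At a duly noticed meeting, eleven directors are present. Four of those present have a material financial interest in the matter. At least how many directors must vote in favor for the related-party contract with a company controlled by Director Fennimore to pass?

The related-party contract with a company controlled by Director Fennimore requires three-fourths of the disinterested directors present (11 − 4 = 7).
3/4 of 7 = 5.25, rounded up to 6.

6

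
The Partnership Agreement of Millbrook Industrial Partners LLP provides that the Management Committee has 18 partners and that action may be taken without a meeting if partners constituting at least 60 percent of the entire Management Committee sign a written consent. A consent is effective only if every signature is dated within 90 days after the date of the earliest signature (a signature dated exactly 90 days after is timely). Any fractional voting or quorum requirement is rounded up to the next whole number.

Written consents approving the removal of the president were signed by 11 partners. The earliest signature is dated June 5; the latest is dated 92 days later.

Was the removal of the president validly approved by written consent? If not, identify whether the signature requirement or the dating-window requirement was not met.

Signatures required: at least 60 percent of 18 — 3/5 of 18 = 10.80, rounded up to 11, so 11 needed; 11 signed. Sufficient.
Dating window: the latest signature is 92 days after the earliest; the limit is 90 days. Outside the window.

Not effective — dating-window requirement not satisfied.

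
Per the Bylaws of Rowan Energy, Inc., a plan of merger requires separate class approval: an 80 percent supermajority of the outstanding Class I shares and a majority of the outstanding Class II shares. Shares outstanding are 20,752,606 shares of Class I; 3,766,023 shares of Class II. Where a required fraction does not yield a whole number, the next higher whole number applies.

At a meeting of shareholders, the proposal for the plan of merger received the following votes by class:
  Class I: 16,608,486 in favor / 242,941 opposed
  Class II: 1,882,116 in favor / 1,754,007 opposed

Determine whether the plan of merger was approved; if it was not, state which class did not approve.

Not approved — the Class II shares did not give the required vote.

Class I: 4/5 of 20752606 = 16602084.80, rounded up to 16602085; 16,602,085 required, 16,608,486 in favor — approved.
Class II: a majority of 3766023 is 1883012; 1,883,012 required, 1,882,116 in favor — not approved.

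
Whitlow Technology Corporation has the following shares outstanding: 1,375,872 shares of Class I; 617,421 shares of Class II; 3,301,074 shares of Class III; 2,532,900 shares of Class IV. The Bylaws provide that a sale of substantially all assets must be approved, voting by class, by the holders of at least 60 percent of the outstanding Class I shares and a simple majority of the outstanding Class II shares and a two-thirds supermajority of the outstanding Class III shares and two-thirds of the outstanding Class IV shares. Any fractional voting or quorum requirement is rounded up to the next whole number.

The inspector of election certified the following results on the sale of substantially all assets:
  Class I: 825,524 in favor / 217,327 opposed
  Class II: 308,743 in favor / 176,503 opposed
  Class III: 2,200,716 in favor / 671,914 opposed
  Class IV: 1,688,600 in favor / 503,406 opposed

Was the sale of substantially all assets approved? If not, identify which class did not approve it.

Class I: 3/5 of 1375872 = 825523.20, rounded up to 825524; 825,524 required, 825,524 in favor — approved.
Class II: a majority of 617421 is 308711; 308,711 required, 308,743 in favor — approved.
Class III: 2/3 of 3301074 = 2200716; 2,200,716 required, 2,200,716 in favor — approved.
Class IV: 2/3 of 2532900 = 1688600; 1,688,600 required, 1,688,600 in favor — approved.

Approved — every class gave the required vote.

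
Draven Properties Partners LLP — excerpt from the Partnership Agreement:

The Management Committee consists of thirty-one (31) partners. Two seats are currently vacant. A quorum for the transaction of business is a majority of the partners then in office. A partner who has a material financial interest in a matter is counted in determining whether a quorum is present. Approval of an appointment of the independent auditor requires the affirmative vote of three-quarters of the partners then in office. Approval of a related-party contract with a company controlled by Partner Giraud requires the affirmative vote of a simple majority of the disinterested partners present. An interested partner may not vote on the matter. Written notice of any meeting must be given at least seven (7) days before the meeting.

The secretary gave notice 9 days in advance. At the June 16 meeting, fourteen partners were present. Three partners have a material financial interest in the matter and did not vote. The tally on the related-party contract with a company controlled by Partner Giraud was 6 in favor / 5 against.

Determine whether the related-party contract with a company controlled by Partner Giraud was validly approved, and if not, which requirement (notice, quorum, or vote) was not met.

Notice: 9 days given; 7 required (9 ≥ 7). Satisfied.
Quorum: 14 present (interested partners count toward quorum); quorum is 15. Not satisfied.
Vote: the related-party contract with a company controlled by Partner Giraud requires a majority of the disinterested partners present (14 − 3 = 11). A majority of 11 is 6, so 6 affirmative votes are needed; 6 voted in favor. Satisfied. (Moot — without a quorum no business can be validly transacted.)

Invalid — quorum requirement not satisfied.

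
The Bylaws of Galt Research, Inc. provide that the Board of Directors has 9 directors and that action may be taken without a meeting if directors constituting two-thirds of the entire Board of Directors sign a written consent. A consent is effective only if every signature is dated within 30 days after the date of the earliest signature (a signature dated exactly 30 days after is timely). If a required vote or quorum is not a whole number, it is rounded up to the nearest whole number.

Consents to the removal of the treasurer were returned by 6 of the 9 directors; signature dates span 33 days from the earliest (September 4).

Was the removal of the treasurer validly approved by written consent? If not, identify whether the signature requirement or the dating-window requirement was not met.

Signatures required: two-thirds of 9 — 2/3 of 9 = 6, so 6 needed; 6 signed. Sufficient.
Dating window: the latest signature is 33 days after the earliest; the limit is 30 days. Outside the window.

Not effective — dating-window requirement not satisfied.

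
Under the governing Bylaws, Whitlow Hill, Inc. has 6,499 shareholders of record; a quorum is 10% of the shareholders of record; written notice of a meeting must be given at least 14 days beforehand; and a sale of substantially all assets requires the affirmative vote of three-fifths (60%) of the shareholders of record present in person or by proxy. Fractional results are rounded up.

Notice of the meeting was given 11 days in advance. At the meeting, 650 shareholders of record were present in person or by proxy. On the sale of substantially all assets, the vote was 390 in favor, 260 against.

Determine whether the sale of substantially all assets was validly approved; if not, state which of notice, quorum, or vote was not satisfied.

Notice: 11 days given; 14 required. Not satisfied.
Quorum: 10% of 6,499 = 649.90, rounded up to 650; 650 present. Satisfied.
Vote: requires three-fifths of those present (650); 3/5 of 650 = 390, so 390 needed; 390 in favor. Satisfied.

Invalid — notice requirement not satisfied.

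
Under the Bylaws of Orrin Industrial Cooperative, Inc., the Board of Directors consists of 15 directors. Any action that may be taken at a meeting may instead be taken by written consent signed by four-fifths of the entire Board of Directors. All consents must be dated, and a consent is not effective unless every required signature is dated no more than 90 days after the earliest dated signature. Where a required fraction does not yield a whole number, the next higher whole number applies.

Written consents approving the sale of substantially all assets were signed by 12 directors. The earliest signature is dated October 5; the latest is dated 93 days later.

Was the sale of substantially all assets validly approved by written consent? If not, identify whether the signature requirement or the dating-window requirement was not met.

Signatures required: four-fifths of 15 — 4/5 of 15 = 12, so 12 needed; 12 signed. Sufficient.
Dating window: the latest signature is 93 days after the earliest; the limit is 90 days. Outside the window.

Not effective — dating-window requirement not satisfied.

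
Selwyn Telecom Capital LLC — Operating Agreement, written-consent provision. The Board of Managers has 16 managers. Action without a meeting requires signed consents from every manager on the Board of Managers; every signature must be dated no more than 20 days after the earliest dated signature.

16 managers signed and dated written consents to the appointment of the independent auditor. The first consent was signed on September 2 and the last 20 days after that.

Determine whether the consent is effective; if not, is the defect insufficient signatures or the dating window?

Effective — both the signature and dating-window requirements are satisfied.

Signatures required: the unanimous vote of 16 — unanimous means all 16, so 16 needed; 16 signed. Sufficient.
Dating window: the latest signature is 20 days after the earliest; the limit is 20 days. Within the window.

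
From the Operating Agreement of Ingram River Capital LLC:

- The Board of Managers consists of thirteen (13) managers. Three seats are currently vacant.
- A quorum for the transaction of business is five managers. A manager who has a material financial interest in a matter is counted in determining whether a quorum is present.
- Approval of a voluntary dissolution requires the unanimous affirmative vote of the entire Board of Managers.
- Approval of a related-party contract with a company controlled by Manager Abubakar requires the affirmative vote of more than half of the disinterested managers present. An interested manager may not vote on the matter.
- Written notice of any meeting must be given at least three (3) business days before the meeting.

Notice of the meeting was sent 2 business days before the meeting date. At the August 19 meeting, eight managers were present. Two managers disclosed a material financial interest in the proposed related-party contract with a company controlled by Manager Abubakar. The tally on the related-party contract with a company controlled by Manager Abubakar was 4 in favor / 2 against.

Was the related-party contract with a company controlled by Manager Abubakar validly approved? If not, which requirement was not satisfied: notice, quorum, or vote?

Invalid — notice requirement not satisfied.

Notice: 2 business days given; 3 required (2 < 3). Not satisfied.
Quorum: 8 present (interested managers count toward quorum); quorum is 5. Satisfied.
Vote: the related-party contract with a company controlled by Manager Abubakar requires a majority of the disinterested managers present (8 − 2 = 6). A majority of 6 is 4, so 4 affirmative votes are needed; 4 voted in favor. Satisfied.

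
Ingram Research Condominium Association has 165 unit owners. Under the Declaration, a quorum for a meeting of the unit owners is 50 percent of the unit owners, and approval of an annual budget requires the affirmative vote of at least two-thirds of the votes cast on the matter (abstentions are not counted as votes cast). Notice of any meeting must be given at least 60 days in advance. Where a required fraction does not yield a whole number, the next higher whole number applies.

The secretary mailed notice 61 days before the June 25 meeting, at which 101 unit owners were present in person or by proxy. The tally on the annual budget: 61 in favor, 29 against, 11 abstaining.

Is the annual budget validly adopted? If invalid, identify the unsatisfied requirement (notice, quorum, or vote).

Notice: 61 days given; 60 required. Satisfied.
Quorum: 50% of 165 = 82.50, rounded up to 83; 101 present. Satisfied.
Vote: requires two-thirds of the votes cast (101 − 11 abstaining = 90); 2/3 of 90 = 60, so 60 needed; 61 in favor. Satisfied.

Valid — all requirements satisfied.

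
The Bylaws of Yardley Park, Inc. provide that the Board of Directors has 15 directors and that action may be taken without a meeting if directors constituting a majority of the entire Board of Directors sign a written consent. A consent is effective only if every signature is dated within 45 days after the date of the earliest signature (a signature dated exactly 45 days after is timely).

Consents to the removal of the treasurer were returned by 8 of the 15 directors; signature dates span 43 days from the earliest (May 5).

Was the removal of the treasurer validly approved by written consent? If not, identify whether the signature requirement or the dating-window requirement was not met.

Effective — both the signature and dating-window requirements are satisfied.

Signatures required: a majority of 15 — a majority of 15 is 8, so 8 needed; 8 signed. Sufficient.
Dating window: the latest signature is 43 days after the earliest; the limit is 45 days. Within the window.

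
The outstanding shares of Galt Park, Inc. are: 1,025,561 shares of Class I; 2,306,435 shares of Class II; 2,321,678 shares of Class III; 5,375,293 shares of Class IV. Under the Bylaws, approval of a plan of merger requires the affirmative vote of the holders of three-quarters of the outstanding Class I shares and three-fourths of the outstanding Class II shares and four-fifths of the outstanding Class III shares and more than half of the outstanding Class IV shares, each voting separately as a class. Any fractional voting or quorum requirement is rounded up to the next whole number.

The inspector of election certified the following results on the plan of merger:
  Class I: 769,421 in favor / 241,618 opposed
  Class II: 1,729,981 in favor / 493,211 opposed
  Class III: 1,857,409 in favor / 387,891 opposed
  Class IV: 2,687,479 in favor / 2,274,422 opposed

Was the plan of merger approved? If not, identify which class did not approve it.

Class I: 3/4 of 1025561 = 769170.75, rounded up to 769171; 769,171 required, 769,421 in favor — approved.
Class II: 3/4 of 2306435 = 1729826.25, rounded up to 1729827; 1,729,827 required, 1,729,981 in favor — approved.
Class III: 4/5 of 2321678 = 1857342.40, rounded up to 1857343; 1,857,343 required, 1,857,409 in favor — approved.
Class IV: a majority of 5375293 is 2687647; 2,687,647 required, 2,687,479 in favor — not approved.

Not approved — the Class IV shares did not give the required vote.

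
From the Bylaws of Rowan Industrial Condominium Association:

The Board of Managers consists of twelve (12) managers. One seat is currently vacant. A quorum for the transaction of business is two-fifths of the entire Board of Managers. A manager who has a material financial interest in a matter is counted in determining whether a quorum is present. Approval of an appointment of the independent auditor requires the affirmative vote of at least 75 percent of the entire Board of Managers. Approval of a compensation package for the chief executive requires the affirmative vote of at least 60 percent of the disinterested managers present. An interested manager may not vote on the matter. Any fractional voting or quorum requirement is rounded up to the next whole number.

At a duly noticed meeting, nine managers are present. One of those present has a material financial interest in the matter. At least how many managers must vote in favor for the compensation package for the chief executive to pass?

5

The compensation package for the chief executive requires three-fifths of the disinterested managers present (9 − 1 = 8).
3/5 of 8 = 4.80, rounded up to 5.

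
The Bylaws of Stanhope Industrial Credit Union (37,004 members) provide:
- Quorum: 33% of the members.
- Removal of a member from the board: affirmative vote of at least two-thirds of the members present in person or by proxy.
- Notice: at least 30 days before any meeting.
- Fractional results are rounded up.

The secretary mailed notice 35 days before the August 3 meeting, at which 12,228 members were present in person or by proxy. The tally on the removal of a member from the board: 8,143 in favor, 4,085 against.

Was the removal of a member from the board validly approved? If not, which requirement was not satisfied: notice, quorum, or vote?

Notice: 35 days given; 30 required. Satisfied.
Quorum: 33% of 37,004 = 12,211.32, rounded up to 12,212; 12,228 present. Satisfied.
Vote: requires two-thirds of those present (12,228); 2/3 of 12228 = 8152, so 8,152 needed; 8,143 in favor. Not satisfied.

Invalid — vote requirement not satisfied.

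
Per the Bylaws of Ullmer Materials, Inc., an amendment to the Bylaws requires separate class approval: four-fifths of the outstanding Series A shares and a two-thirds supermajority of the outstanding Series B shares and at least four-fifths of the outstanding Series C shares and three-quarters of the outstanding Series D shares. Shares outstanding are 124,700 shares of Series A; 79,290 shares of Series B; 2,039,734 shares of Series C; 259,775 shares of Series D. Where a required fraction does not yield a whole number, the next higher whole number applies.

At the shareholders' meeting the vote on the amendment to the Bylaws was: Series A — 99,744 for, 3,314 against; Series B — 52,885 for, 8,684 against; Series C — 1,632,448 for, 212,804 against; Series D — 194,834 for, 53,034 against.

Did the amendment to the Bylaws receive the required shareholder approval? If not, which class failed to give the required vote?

Series A: 4/5 of 124700 = 99760; 99,760 required, 99,744 in favor — not approved.
Series B: 2/3 of 79290 = 52860; 52,860 required, 52,885 in favor — approved.
Series C: 4/5 of 2039734 = 1631787.20, rounded up to 1631788; 1,631,788 required, 1,632,448 in favor — approved.
Series D: 3/4 of 259775 = 194831.25, rounded up to 194832; 194,832 required, 194,834 in favor — approved.

Not approved — the Series A shares did not give the required vote.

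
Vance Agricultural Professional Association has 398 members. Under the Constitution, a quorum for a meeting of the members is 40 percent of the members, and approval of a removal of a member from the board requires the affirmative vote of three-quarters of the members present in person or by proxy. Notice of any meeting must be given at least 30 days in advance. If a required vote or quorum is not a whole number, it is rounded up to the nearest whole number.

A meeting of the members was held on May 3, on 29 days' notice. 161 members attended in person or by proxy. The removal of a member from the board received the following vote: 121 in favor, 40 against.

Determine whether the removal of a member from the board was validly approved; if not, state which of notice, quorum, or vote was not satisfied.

Invalid — notice requirement not satisfied.

Notice: 29 days given; 30 required. Not satisfied.
Quorum: 40% of 398 = 159.20, rounded up to 160; 161 present. Satisfied.
Vote: requires three-fourths of those present (161); 3/4 of 161 = 120.75, rounded up to 121, so 121 needed; 121 in favor. Satisfied.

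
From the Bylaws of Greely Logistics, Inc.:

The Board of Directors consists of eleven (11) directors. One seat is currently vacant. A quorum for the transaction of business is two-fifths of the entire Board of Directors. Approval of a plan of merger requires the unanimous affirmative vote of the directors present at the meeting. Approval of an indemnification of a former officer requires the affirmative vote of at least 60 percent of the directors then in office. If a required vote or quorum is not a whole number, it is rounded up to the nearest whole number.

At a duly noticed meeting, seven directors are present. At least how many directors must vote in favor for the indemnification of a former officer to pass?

6

The indemnification of a former officer requires three-fifths of the directors then in office (10).
3/5 of 10 = 6.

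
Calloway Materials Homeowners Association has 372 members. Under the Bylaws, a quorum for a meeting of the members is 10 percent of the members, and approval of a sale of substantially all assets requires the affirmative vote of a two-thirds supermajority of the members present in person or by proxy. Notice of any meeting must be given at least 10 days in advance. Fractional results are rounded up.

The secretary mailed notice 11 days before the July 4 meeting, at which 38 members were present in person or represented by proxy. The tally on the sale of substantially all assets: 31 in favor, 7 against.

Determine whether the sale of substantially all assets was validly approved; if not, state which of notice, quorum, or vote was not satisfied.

Notice: 11 days given; 10 required. Satisfied.
Quorum: 10% of 372 = 37.20, rounded up to 38; 38 present. Satisfied.
Vote: requires two-thirds of those present (38); 2/3 of 38 = 25.33, rounded up to 26, so 26 needed; 31 in favor. Satisfied.

Valid — all requirements satisfied.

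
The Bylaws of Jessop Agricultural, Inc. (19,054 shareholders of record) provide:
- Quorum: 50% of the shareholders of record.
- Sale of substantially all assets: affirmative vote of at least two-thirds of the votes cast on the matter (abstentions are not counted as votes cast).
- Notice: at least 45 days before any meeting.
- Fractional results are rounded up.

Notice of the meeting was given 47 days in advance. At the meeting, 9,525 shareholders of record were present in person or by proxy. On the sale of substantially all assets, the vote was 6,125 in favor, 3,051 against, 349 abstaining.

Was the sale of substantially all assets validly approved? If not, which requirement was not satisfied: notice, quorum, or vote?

Notice: 47 days given; 45 required. Satisfied.
Quorum: 50% of 19,054 = 9,527; 9,525 present. Not satisfied.
Vote: requires two-thirds of the votes cast (9,525 − 349 abstaining = 9,176); 2/3 of 9176 = 6117.33, rounded up to 6118, so 6,118 needed; 6,125 in favor. Satisfied.

Invalid — quorum requirement not satisfied.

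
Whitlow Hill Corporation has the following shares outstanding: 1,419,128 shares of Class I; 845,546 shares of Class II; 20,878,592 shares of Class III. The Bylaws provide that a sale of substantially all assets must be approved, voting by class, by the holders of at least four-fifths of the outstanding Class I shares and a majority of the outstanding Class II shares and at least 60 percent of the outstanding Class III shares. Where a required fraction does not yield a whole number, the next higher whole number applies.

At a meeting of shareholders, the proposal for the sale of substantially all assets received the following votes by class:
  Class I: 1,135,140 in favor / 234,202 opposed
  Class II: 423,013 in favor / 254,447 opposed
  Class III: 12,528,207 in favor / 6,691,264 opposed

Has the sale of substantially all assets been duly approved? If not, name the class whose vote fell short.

Class I: 4/5 of 1419128 = 1135302.40, rounded up to 1135303; 1,135,303 required, 1,135,140 in favor — not approved.
Class II: a majority of 845546 is 422774; 422,774 required, 423,013 in favor — approved.
Class III: 3/5 of 20878592 = 12527155.20, rounded up to 12527156; 12,527,156 required, 12,528,207 in favor — approved.

Not approved — the Class I shares did not give the required vote.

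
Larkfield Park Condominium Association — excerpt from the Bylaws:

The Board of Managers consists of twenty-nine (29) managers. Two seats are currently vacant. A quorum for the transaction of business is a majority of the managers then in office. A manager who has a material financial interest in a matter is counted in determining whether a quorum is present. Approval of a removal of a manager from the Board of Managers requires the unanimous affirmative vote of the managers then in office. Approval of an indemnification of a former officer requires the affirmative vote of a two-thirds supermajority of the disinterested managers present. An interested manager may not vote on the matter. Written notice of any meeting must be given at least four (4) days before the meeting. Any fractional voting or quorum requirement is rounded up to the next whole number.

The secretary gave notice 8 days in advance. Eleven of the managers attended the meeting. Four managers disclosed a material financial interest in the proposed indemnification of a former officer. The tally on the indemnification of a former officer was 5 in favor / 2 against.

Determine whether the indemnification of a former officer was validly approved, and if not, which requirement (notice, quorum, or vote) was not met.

Notice: 8 days given; 4 required (8 ≥ 4). Satisfied.
Quorum: 11 present (interested managers count toward quorum); quorum is 14. Not satisfied.
Vote: the indemnification of a former officer requires two-thirds of the disinterested managers present (11 − 4 = 7). 2/3 of 7 = 4.67, rounded up to 5, so 5 affirmative votes are needed; 5 voted in favor. Satisfied. (Moot — without a quorum no business can be validly transacted.)

Invalid — quorum requirement not satisfied.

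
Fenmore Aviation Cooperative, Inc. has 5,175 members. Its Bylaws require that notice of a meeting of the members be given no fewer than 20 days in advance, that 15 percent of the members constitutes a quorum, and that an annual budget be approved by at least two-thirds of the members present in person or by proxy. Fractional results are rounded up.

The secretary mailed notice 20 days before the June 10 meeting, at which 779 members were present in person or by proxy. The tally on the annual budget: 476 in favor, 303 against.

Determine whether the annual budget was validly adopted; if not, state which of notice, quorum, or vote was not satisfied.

Invalid — vote requirement not satisfied.

Notice: 20 days given; 20 required. Satisfied.
Quorum: 15% of 5,175 = 776.25, rounded up to 777; 779 present. Satisfied.
Vote: requires two-thirds of those present (779); 2/3 of 779 = 519.33, rounded up to 520, so 520 needed; 476 in favor. Not satisfied.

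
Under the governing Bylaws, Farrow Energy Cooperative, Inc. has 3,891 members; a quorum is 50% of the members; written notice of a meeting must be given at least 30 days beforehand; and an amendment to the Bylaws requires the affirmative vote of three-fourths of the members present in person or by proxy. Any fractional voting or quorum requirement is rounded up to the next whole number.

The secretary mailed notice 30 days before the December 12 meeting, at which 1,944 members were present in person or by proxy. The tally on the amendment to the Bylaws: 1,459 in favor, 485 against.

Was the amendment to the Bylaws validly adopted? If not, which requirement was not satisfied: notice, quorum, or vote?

Notice: 30 days given; 30 required. Satisfied.
Quorum: 50% of 3,891 = 1,945.50, rounded up to 1,946; 1,944 present. Not satisfied.
Vote: requires three-fourths of those present (1,944); 3/4 of 1944 = 1458, so 1,458 needed; 1,459 in favor. Satisfied.

Invalid — quorum requirement not satisfied.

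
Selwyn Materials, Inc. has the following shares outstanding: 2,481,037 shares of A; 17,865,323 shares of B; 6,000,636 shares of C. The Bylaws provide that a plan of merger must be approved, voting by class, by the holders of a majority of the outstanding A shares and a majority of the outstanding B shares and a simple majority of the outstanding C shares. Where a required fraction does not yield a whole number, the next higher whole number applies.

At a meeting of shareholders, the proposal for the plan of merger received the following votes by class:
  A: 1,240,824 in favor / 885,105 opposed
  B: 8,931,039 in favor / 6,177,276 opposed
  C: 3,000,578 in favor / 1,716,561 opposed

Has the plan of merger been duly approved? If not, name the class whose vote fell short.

Not approved — the B shares did not give the required vote.

A: a majority of 2481037 is 1240519; 1,240,519 required, 1,240,824 in favor — approved.
B: a majority of 17865323 is 8932662; 8,932,662 required, 8,931,039 in favor — not approved.
C: a majority of 6000636 is 3000319; 3,000,319 required, 3,000,578 in favor — approved.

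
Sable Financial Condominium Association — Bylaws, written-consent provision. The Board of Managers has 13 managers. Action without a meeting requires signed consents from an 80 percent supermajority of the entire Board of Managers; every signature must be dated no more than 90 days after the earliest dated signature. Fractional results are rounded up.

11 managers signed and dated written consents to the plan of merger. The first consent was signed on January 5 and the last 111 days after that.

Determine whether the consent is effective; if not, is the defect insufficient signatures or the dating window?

Not effective — dating-window requirement not satisfied.

Signatures required: an 80 percent supermajority of 13 — 4/5 of 13 = 10.40, rounded up to 11, so 11 needed; 11 signed. Sufficient.
Dating window: the latest signature is 111 days after the earliest; the limit is 90 days. Outside the window.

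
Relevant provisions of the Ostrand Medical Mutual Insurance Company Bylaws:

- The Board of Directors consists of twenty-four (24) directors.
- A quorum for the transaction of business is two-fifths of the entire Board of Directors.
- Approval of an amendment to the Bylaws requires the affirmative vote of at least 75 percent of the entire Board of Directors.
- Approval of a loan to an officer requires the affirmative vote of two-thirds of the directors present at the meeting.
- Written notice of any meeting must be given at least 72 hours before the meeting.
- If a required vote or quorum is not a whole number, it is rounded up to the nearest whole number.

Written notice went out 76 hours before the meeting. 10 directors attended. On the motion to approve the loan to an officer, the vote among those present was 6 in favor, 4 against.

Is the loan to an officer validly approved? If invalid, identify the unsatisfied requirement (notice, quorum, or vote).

Invalid — vote requirement not satisfied.

Notice: 76 hours given; 72 required (76 ≥ 72). Satisfied.
Quorum: 10 present; quorum is 10. Satisfied.
Vote: the loan to an officer requires two-thirds of the directors present (10). 2/3 of 10 = 6.67, rounded up to 7, so 7 affirmative votes are needed; 6 voted in favor. Not satisfied.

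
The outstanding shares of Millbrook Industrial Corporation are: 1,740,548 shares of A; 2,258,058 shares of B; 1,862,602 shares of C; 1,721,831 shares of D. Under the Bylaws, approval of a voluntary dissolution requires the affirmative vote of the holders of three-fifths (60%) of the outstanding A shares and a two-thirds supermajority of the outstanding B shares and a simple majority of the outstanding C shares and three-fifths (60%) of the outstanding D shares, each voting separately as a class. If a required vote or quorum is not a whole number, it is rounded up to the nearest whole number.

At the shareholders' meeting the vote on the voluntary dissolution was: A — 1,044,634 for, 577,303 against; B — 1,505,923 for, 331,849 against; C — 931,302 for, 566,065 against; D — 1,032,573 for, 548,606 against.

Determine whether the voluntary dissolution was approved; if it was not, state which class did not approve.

Not approved — the D shares did not give the required vote.

A: 3/5 of 1740548 = 1044328.80, rounded up to 1044329; 1,044,329 required, 1,044,634 in favor — approved.
B: 2/3 of 2258058 = 1505372; 1,505,372 required, 1,505,923 in favor — approved.
C: a majority of 1862602 is 931302; 931,302 required, 931,302 in favor — approved.
D: 3/5 of 1721831 = 1033098.60, rounded up to 1033099; 1,033,099 required, 1,032,573 in favor — not approved.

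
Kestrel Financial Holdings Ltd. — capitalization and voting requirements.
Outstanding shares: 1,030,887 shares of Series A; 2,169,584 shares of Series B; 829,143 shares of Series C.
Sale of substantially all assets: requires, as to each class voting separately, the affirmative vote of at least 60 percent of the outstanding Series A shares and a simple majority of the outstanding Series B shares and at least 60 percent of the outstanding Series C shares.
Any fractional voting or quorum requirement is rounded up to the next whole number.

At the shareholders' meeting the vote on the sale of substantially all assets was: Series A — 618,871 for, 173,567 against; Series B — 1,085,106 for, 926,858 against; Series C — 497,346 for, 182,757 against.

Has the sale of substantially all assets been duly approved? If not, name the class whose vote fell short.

Not approved — the Series C shares did not give the required vote.

Series A: 3/5 of 1030887 = 618532.20, rounded up to 618533; 618,533 required, 618,871 in favor — approved.
Series B: a majority of 2169584 is 1084793; 1,084,793 required, 1,085,106 in favor — approved.
Series C: 3/5 of 829143 = 497485.80, rounded up to 497486; 497,486 required, 497,346 in favor — not approved.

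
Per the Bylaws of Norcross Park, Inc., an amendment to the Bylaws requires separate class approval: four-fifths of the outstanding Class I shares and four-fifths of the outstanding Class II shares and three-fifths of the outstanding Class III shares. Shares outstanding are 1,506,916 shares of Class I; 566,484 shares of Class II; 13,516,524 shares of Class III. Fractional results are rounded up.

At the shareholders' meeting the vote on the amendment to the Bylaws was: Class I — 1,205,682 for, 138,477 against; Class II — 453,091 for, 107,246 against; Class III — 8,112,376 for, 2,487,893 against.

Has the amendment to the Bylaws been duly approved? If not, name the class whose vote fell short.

Not approved — the Class II shares did not give the required vote.

Class I: 4/5 of 1506916 = 1205532.80, rounded up to 1205533; 1,205,533 required, 1,205,682 in favor — approved.
Class II: 4/5 of 566484 = 453187.20, rounded up to 453188; 453,188 required, 453,091 in favor — not approved.
Class III: 3/5 of 13516524 = 8109914.40, rounded up to 8109915; 8,109,915 required, 8,112,376 in favor — approved.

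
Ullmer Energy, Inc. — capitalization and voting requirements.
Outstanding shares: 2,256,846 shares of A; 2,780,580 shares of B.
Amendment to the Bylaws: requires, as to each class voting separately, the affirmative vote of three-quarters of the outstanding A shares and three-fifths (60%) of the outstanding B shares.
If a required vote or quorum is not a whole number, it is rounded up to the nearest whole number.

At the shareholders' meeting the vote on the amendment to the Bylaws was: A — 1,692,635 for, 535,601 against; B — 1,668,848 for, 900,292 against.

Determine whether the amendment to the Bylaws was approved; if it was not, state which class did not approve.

A: 3/4 of 2256846 = 1692634.50, rounded up to 1692635; 1,692,635 required, 1,692,635 in favor — approved.
B: 3/5 of 2780580 = 1668348; 1,668,348 required, 1,668,848 in favor — approved.

Approved — every class gave the required vote.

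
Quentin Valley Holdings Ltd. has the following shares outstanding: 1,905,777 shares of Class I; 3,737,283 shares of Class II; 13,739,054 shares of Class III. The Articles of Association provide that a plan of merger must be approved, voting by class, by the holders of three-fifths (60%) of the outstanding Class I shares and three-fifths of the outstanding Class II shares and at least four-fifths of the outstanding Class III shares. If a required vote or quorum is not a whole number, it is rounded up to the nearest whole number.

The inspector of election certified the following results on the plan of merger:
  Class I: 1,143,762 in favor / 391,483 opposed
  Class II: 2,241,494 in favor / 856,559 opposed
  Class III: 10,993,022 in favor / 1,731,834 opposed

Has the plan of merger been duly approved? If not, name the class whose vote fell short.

Class I: 3/5 of 1905777 = 1143466.20, rounded up to 1143467; 1,143,467 required, 1,143,762 in favor — approved.
Class II: 3/5 of 3737283 = 2242369.80, rounded up to 2242370; 2,242,370 required, 2,241,494 in favor — not approved.
Class III: 4/5 of 13739054 = 10991243.20, rounded up to 10991244; 10,991,244 required, 10,993,022 in favor — approved.

Not approved — the Class II shares did not give the required vote.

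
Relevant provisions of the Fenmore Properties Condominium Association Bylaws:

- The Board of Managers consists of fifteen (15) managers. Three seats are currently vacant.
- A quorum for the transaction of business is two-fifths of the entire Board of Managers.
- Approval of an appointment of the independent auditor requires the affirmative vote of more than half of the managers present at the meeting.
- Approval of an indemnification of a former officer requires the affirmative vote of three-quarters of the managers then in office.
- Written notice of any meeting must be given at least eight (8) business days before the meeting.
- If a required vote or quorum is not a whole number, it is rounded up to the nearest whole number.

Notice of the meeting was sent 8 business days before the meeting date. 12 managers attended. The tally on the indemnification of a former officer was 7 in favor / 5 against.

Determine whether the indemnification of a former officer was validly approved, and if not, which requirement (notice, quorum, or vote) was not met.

Notice: 8 business days given; 8 required (8 ≥ 8). Satisfied.
Quorum: 12 present; quorum is 6. Satisfied.
Vote: the indemnification of a former officer requires three-fourths of the managers then in office (12). 3/4 of 12 = 9, so 9 affirmative votes are needed; 7 voted in favor. Not satisfied.

Invalid — vote requirement not satisfied.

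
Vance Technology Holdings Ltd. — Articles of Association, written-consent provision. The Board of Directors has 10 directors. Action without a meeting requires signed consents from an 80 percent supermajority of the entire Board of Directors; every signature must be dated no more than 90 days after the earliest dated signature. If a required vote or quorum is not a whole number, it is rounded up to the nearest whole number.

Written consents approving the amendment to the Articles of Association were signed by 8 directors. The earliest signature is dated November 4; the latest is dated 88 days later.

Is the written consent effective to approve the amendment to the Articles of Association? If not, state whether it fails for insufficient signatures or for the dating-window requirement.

Effective — both the signature and dating-window requirements are satisfied.

Signatures required: an 80 percent supermajority of 10 — 4/5 of 10 = 8, so 8 needed; 8 signed. Sufficient.
Dating window: the latest signature is 88 days after the earliest; the limit is 90 days. Within the window.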